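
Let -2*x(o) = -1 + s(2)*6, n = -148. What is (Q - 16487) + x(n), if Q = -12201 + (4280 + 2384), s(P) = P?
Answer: -44059/2 ≈ -22030.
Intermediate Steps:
x(o) = -11/2 (x(o) = -(-1 + 2*6)/2 = -(-1 + 12)/2 = -½*11 = -11/2)
Q = -5537 (Q = -12201 + 6664 = -5537)
(Q - 16487) + x(n) = (-5537 - 16487) - 11/2 = -22024 - 11/2 = -44059/2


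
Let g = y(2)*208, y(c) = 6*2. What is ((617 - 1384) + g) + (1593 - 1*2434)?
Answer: 888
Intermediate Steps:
y(c) = 12
g = 2496 (g = 12*208 = 2496)
((617 - 1384) + g) + (1593 - 1*2434) = ((617 - 1384) + 2496) + (1593 - 1*2434) = (-767 + 2496) + (1593 - 2434) = 1729 - 841 = 888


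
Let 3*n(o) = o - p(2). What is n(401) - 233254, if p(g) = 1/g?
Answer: -466241/2 ≈ -2.3312e+5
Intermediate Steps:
n(o) = -⅙ + o/3 (n(o) = (o - 1/2)/3 = (o - 1*½)/3 = (o - ½)/3 = (-½ + o)/3 = -⅙ + o/3)
n(401) - 233254 = (-⅙ + (⅓)*401) - 233254 = (-⅙ + 401/3) - 233254 = 267/2 - 233254 = -466241/2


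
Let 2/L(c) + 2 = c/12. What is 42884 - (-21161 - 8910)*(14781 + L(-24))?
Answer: 889014599/2 ≈ 4.4451e+8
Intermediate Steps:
L(c) = 2/(-2 + c/12)
42884 - (-21161 - 8910)*(14781 + L(-24)) = 42884 - (-21161 - 8910)*(14781 + 24/(-24 - 24)) = 42884 - (-30071)*(14781 + 24/(-48)) = 42884 - (-30071)*(14781 + 24*(-1/48)) = 42884 - (-30071)*(14781 - ½) = 42884 - (-30071)*29561/2 = 42884 - 1*(-888928831/2) = 42884 + 888928831/2 = 889014599/2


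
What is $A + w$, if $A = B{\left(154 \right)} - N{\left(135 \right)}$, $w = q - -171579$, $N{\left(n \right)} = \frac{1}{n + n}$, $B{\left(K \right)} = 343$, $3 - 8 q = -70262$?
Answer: $\frac{195161531}{1080} \approx 1.8071 \cdot 10^{5}$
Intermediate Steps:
$q = \frac{70265}{8}$ ($q = \frac{3}{8} - - \frac{35131}{4} = \frac{3}{8} + \frac{35131}{4} = \frac{70265}{8} \approx 8783.1$)
$N{\left(n \right)} = \frac{1}{2 n}$
$w = \frac{1442897}{8}$ ($w = \frac{70265}{8} - -171579 = \frac{70265}{8} + 171579 = \frac{1442897}{8} \approx 1.8036 \cdot 10^{5}$)
$A = \frac{92609}{270}$ ($A = 343 - \frac{1}{2 \cdot 135} = 343 - \frac{1}{2} \cdot \frac{1}{135} = 343 - \frac{1}{270} = \frac{92609}{270} \approx 343.0$)
$A + w = \frac{92609}{270} + \frac{1442897}{8} = \frac{195161531}{1080}$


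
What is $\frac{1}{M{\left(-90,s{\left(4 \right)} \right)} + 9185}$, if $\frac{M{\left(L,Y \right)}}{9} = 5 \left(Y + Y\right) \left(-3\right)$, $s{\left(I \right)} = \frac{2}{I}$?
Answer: $\frac{1}{9050} \approx 0.0001105$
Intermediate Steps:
$M{\left(L,Y \right)} = - 270 Y$ ($M{\left(L,Y \right)} = 9 \cdot 5 \left(Y + Y\right) \left(-3\right) = 9 \cdot 5 \cdot 2 Y \left(-3\right) = 9 \cdot 10 Y \left(-3\right) = 9 \left(- 30 Y\right) = - 270 Y$)
$\frac{1}{M{\left(-90,s{\left(4 \right)} \right)} + 9185} = \frac{1}{- 270 \cdot \frac{2}{4} + 9185} = \frac{1}{- 270 \cdot 2 \cdot \frac{1}{4} + 9185} = \frac{1}{\left(-270\right) \frac{1}{2} + 9185} = \frac{1}{-135 + 9185} = \frac{1}{9050}$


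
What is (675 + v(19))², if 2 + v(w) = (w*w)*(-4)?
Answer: 594441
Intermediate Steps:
v(w) = -2 - 4*w² (v(w) = -2 + (w*w)*(-4) = -2 + w²*(-4) = -2 - 4*w²)
(675 + v(19))² = (675 + (-2 - 4*19²))² = (675 + (-2 - 4*361))² = (675 + (-2 - 1444))² = (675 - 1446)² = (-771)² = 594441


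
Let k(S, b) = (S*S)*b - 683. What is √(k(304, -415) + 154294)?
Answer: I*√38199029 ≈ 6180.5*I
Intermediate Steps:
k(S, b) = -683 + b*S² (k(S, b) = S²*b - 683 = b*S² - 683 = -683 + b*S²)
√(k(304, -415) + 154294) = √((-683 - 415*304²) + 154294) = √((-683 - 415*92416) + 154294) = √((-683 - 38352640) + 154294) = √(-38353323 + 154294) = √(-38199029) = I*√38199029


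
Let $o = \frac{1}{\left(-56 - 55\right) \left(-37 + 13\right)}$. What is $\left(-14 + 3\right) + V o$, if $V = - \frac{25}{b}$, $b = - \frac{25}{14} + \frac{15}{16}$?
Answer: $- \frac{69527}{6327} \approx -10.989$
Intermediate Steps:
$b = - \frac{95}{112}$ ($b = \left(-25\right) \frac{1}{14} + 15 \cdot \frac{1}{16} = - \frac{25}{14} + \frac{15}{16} = - \frac{95}{112} \approx -0.84821$)
$o = \frac{1}{2664}$ ($o = \frac{1}{\left(-111\right) \left(-24\right)} = \frac{1}{2664} \approx 0.00037538$)
$V = \frac{560}{19}$ ($V = - \frac{25}{- \frac{95}{112}} = \left(-25\right) \left(- \frac{112}{95}\right) = \frac{560}{19} \approx 29.474$)
$\left(-14 + 3\right) + V o = \left(-14 + 3\right) + \frac{560}{19} \cdot \frac{1}{2664} = -11 + \frac{70}{6327} = - \frac{69527}{6327}$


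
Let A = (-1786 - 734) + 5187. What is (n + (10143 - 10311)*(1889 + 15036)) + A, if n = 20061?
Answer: -2820672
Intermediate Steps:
A = 2667 (A = -2520 + 5187 = 2667)
(n + (10143 - 10311)*(1889 + 15036)) + A = (20061 + (10143 - 10311)*(1889 + 15036)) + 2667 = (20061 - 168*16925) + 2667 = (20061 - 2843400) + 2667 = -2823339 + 2667 = -2820672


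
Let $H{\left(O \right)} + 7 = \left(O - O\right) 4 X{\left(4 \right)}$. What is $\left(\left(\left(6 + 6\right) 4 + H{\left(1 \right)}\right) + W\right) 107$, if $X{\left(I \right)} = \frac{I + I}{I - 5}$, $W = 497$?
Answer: $57566$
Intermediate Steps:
$X{\left(I \right)} = \frac{2 I}{-5 + I}$
$H{\left(O \right)} = -7$ ($H{\left(O \right)} = -7 + \left(O - O\right) 4 \cdot 2 \cdot 4 \frac{1}{-5 + 4} = -7 + 0 \cdot 4 \cdot 2 \cdot 4 \frac{1}{-1} = -7 + 0 \cdot 2 \cdot 4 \left(-1\right) = -7 + 0 \left(-8\right) = -7 + 0 = -7$)
$\left(\left(\left(6 + 6\right) 4 + H{\left(1 \right)}\right) + W\right) 107 = \left(\left(\left(6 + 6\right) 4 - 7\right) + 497\right) 107 = \left(\left(12 \cdot 4 - 7\right) + 497\right) 107 = \left(\left(48 - 7\right) + 497\right) 107 = \left(41 + 497\right) 107 = 538 \cdot 107 = 57566$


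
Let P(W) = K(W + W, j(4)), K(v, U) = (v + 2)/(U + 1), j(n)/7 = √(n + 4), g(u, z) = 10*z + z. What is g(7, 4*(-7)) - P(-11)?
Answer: -120448/391 + 280*√2/391 ≈ -307.04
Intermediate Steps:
g(u, z) = 11*z
j(n) = 7*√(4 + n) (j(n) = 7*√(n + 4) = 7*√(4 + n))
K(v, U) = (2 + v)/(1 + U)
P(W) = (2 + 2*W)/(1 + 14*√2) (P(W) = (2 + (W + W))/(1 + 7*√(4 + 4)) = (2 + 2*W)/(1 + 7*√8) = (2 + 2*W)/(1 + 7*(2*√2)) = (2 + 2*W)/(1 + 14*√2))
g(7, 4*(-7)) - P(-11) = 11*(4*(-7)) - (2 + 2*(-11))/(1 + 14*√2) = 11*(-28) - (2 - 22)/(1 + 14*√2) = -308 - (-20)/(1 + 14*√2) = -308 + 20/(1 + 14*√2)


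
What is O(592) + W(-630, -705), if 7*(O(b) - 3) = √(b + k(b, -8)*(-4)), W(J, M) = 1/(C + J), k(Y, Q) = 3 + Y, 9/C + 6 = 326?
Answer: 604453/201591 + 2*I*√447/7 ≈ 2.9984 + 6.0407*I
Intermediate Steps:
C = 9/320 (C = 9/(-6 + 326) = 9/320 ≈ 0.028125)
W(J, M) = 1/(9/320 + J)
O(b) = 3 + √(-12 - 3*b)/7 (O(b) = 3 + √(b + (3 + b)*(-4))/7 = 3 + √(b + (-12 - 4*b))/7 = 3 + √(-12 - 3*b)/7)
O(592) + W(-630, -705) = (3 + √(-12 - 3*592)/7) + 320/(9 + 320*(-630)) = (3 + √(-12 - 1776)/7) + 320/(9 - 201600) = (3 + √(-1788)/7) + 320/(-201591) = (3 + (2*I*√447)/7) + 320*(-1/201591) = (3 + 2*I*√447/7) - 320/201591 = 604453/201591 + 2*I*√447/7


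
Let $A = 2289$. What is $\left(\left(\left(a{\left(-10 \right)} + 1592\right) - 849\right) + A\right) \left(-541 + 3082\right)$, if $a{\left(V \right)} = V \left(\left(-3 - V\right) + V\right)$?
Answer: $7780542$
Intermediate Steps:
$a{\left(V \right)} = - 3 V$ ($a{\left(V \right)} = V \left(-3\right) = - 3 V$)
$\left(\left(\left(a{\left(-10 \right)} + 1592\right) - 849\right) + A\right) \left(-541 + 3082\right) = \left(\left(\left(\left(-3\right) \left(-10\right) + 1592\right) - 849\right) + 2289\right) \left(-541 + 3082\right) = \left(\left(\left(30 + 1592\right) - 849\right) + 2289\right) 2541 = \left(\left(1622 - 849\right) + 2289\right) 2541 = \left(773 + 2289\right) 2541 = 3062 \cdot 2541 = 7780542$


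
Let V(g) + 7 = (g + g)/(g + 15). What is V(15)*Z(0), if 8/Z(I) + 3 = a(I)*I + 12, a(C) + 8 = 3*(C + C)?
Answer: -16/3 ≈ -5.3333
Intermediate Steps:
a(C) = -8 + 6*C (a(C) = -8 + 3*(C + C) = -8 + 3*(2*C) = -8 + 6*C)
V(g) = -7 + 2*g/(15 + g) (V(g) = -7 + (g + g)/(g + 15) = -7 + (2*g)/(15 + g) = -7 + 2*g/(15 + g))
Z(I) = 8/(9 + I*(-8 + 6*I)) (Z(I) = 8/(-3 + ((-8 + 6*I)*I + 12)) = 8/(-3 + (I*(-8 + 6*I) + 12)) = 8/(-3 + (12 + I*(-8 + 6*I))) = 8/(9 + I*(-8 + 6*I)))
V(15)*Z(0) = (5*(-21 - 1*15)/(15 + 15))*(8/(9 + 2*0*(-4 + 3*0))) = (5*(-21 - 15)/30)*(8/(9 + 2*0*(-4 + 0))) = (5*(1/30)*(-36))*(8/(9 + 2*0*(-4))) = -48/(9 + 0) = -48/9 = -6*8/9 = -16/3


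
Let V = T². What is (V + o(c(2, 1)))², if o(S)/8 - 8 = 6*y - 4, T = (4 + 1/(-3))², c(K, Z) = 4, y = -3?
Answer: 31013761/6561 ≈ 4727.0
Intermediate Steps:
T = 121/9 (T = (4 - ⅓)² = (11/3)² = 121/9 ≈ 13.444)
V = 14641/81 (V = (121/9)² = 14641/81 ≈ 180.75)
o(S) = -112 (o(S) = 64 + 8*(6*(-3) - 4) = 64 + 8*(-18 - 4) = 64 + 8*(-22) = 64 - 176 = -112)
(V + o(c(2, 1)))² = (14641/81 - 112)² = (5569/81)² = 31013761/6561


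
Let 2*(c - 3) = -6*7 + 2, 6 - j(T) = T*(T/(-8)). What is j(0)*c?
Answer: -102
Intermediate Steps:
j(T) = 6 + T²/8 (j(T) = 6 - T*T/(-8) = 6 - T*T*(-⅛) = 6 - T*(-T/8) = 6 - (-1)*T²/8 = 6 + T²/8)
c = -17 (c = 3 + (-6*7 + 2)/2 = 3 + (-42 + 2)/2 = 3 + (½)*(-40) = 3 - 20 = -17)
j(0)*c = (6 + (⅛)*0²)*(-17) = (6 + (⅛)*0)*(-17) = (6 + 0)*(-17) = 6*(-17) = -102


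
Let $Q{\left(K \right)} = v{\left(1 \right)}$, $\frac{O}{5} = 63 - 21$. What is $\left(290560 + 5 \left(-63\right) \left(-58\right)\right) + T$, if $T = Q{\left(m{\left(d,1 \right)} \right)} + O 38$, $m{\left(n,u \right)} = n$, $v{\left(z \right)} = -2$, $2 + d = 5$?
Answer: $316808$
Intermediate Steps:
$d = 3$ ($d = -2 + 5 = 3$)
$O = 210$ ($O = 5 \left(63 - 21\right) = 5 \cdot 42 = 210$)
$Q{\left(K \right)} = -2$
$T = 7978$ ($T = -2 + 210 \cdot 38 = -2 + 7980 = 7978$)
$\left(290560 + 5 \left(-63\right) \left(-58\right)\right) + T = \left(290560 + 5 \left(-63\right) \left(-58\right)\right) + 7978 = \left(290560 - -18270\right) + 7978 = \left(290560 + 18270\right) + 7978 = 308830 + 7978 = 316808$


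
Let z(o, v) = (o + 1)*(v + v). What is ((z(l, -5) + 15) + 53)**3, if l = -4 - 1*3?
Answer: 2097152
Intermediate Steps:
l = -7 (l = -4 - 3 = -7)
z(o, v) = 2*v*(1 + o) (z(o, v) = (1 + o)*(2*v) = 2*v*(1 + o))
((z(l, -5) + 15) + 53)**3 = ((2*(-5)*(1 - 7) + 15) + 53)**3 = ((2*(-5)*(-6) + 15) + 53)**3 = ((60 + 15) + 53)**3 = (75 + 53)**3 = 128**3 = 2097152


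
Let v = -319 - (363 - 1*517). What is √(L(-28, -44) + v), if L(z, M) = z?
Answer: I*√193 ≈ 13.892*I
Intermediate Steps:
v = -165 (v = -319 - (363 - 517) = -319 - 1*(-154) = -319 + 154 = -165)
√(L(-28, -44) + v) = √(-28 - 165) = √(-193) = I*√193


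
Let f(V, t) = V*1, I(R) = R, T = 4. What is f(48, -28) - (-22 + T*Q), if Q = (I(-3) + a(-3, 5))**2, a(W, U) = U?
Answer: 54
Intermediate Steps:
Q = 4 (Q = (-3 + 5)**2 = 2**2 = 4)
f(V, t) = V
f(48, -28) - (-22 + T*Q) = 48 - (-22 + 4*4) = 48 - (-22 + 16) = 48 - 1*(-6) = 48 + 6 = 54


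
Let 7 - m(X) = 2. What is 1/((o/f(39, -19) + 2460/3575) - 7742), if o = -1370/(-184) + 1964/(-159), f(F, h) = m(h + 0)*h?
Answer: -198721380/1538353917877 ≈ -0.00012918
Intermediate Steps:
m(X) = 5 (m(X) = 7 - 1*2 = 7 - 2 = 5)
f(F, h) = 5*h
o = -71773/14628 (o = -1370*(-1/184) + 1964*(-1/159) = 685/92 - 1964/159 = -71773/14628 ≈ -4.9065)
1/((o/f(39, -19) + 2460/3575) - 7742) = 1/((-71773/(14628*(5*(-19))) + 2460/3575) - 7742) = 1/((-71773/14628/(-95) + 2460*(1/3575)) - 7742) = 1/((-71773/14628*(-1/95) + 492/715) - 7742) = 1/((71773/1389660 + 492/715) - 7742) = 1/(147006083/198721380 - 7742) = 1/(-1538353917877/198721380) = -198721380/1538353917877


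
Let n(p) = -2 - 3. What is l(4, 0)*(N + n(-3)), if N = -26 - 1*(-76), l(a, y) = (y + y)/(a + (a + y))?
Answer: 0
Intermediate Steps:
n(p) = -5
l(a, y) = 2*y/(y + 2*a) (l(a, y) = (2*y)/(y + 2*a) = 2*y/(y + 2*a))
N = 50 (N = -26 + 76 = 50)
l(4, 0)*(N + n(-3)) = (2*0/(0 + 2*4))*(50 - 5) = (2*0/(0 + 8))*45 = (2*0/8)*45 = (2*0*(⅛))*45 = 0*45 = 0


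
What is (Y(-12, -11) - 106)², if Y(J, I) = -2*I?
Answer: 7056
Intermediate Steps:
(Y(-12, -11) - 106)² = (-2*(-11) - 106)² = (22 - 106)² = (-84)² = 7056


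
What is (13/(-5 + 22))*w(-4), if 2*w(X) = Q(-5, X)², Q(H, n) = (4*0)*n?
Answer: 0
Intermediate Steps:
Q(H, n) = 0 (Q(H, n) = 0*n = 0)
w(X) = 0 (w(X) = (½)*0² = (½)*0 = 0)
(13/(-5 + 22))*w(-4) = (13/(-5 + 22))*0 = (13/17)*0 = 0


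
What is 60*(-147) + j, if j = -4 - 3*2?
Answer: -8830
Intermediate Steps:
j = -10 (j = -4 - 6 = -10)
60*(-147) + j = 60*(-147) - 10 = -8820 - 10 = -8830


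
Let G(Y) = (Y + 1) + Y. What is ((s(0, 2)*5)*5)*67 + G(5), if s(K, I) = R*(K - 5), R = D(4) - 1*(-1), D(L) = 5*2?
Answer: -92114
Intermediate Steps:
D(L) = 10
R = 11 (R = 10 - 1*(-1) = 10 + 1 = 11)
s(K, I) = -55 + 11*K (s(K, I) = 11*(K - 5) = 11*(-5 + K) = -55 + 11*K)
G(Y) = 1 + 2*Y (G(Y) = (1 + Y) + Y = 1 + 2*Y)
((s(0, 2)*5)*5)*67 + G(5) = (((-55 + 11*0)*5)*5)*67 + (1 + 2*5) = (((-55 + 0)*5)*5)*67 + (1 + 10) = (-55*5*5)*67 + 11 = -275*5*67 + 11 = -1375*67 + 11 = -92125 + 11 = -92114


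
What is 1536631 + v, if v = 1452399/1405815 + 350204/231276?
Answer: 41633968057186627/27094272495 ≈ 1.5366e+6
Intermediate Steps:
v = 69018922282/27094272495 (v = 1452399*(1/1405815) + 350204*(1/231276) = 484133/468605 + 87551/57819 = 69018922282/27094272495 ≈ 2.5474)
1536631 + v = 1536631 + 69018922282/27094272495 = 41633968057186627/27094272495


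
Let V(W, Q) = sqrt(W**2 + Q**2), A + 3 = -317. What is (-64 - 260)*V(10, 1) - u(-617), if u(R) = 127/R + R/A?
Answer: -340049/197440 - 324*sqrt(101) ≈ -3257.9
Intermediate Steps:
A = -320 (A = -3 - 317 = -320)
V(W, Q) = sqrt(Q**2 + W**2)
u(R) = 127/R - R/320 (u(R) = 127/R + R/(-320) = 127/R + R*(-1/320) = 127/R - R/320)
(-64 - 260)*V(10, 1) - u(-617) = (-64 - 260)*sqrt(1**2 + 10**2) - (127/(-617) - 1/320*(-617)) = -324*sqrt(1 + 100) - (127*(-1/617) + 617/320) = -324*sqrt(101) - (-127/617 + 617/320) = -324*sqrt(101) - 1*340049/197440 = -324*sqrt(101) - 340049/197440 = -340049/197440 - 324*sqrt(101)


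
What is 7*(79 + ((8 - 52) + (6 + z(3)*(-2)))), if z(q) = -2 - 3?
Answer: 357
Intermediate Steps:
z(q) = -5
7*(79 + ((8 - 52) + (6 + z(3)*(-2)))) = 7*(79 + ((8 - 52) + (6 - 5*(-2)))) = 7*(79 + (-44 + (6 + 10))) = 7*(79 + (-44 + 16)) = 7*(79 - 28) = 7*51 = 357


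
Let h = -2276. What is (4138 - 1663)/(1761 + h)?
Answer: -495/103 ≈ -4.8058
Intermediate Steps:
(4138 - 1663)/(1761 + h) = (4138 - 1663)/(1761 - 2276) = 2475/(-515) = 2475*(-1/515) = -495/103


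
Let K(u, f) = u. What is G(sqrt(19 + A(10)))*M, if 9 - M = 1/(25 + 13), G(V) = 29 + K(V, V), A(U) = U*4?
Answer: 9889/38 + 341*sqrt(59)/38 ≈ 329.17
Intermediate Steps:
A(U) = 4*U
G(V) = 29 + V
M = 341/38 (M = 9 - 1/(25 + 13) = 9 - 1/38 = 341/38 ≈ 8.9737)
G(sqrt(19 + A(10)))*M = (29 + sqrt(19 + 4*10))*(341/38) = (29 + sqrt(19 + 40))*(341/38) = (29 + sqrt(59))*(341/38) = 9889/38 + 341*sqrt(59)/38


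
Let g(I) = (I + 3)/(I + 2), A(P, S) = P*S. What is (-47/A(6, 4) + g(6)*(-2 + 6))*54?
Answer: 549/4 ≈ 137.25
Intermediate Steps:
g(I) = (3 + I)/(2 + I)
(-47/A(6, 4) + g(6)*(-2 + 6))*54 = (-47/(6*4) + ((3 + 6)/(2 + 6))*(-2 + 6))*54 = (-47/24 + (9/8)*4)*54 = (-47/24 + 9/2)*54 = (61/24)*54 = 549/4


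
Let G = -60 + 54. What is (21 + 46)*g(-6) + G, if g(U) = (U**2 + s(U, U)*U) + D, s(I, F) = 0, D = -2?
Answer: 2272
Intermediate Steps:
G = -6
g(U) = -2 + U**2 (g(U) = (U**2 + 0*U) - 2 = (U**2 + 0) - 2 = U**2 - 2 = -2 + U**2)
(21 + 46)*g(-6) + G = (21 + 46)*(-2 + (-6)**2) - 6 = 67*(-2 + 36) - 6 = 67*34 - 6 = 2278 - 6 = 2272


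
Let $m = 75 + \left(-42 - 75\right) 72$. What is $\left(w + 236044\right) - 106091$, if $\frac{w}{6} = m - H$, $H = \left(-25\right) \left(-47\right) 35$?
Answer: $-166891$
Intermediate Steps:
$m = -8349$ ($m = 75 + \left(-42 - 75\right) 72 = 75 - 8424 = -8349$)
$H = 41125$ ($H = 1175 \cdot 35 = 41125$)
$w = -296844$ ($w = 6 \left(-8349 - 41125\right) = 6 \left(-49474\right) = -296844$)
$\left(w + 236044\right) - 106091 = \left(-296844 + 236044\right) - 106091 = -60800 - 106091 = -166891$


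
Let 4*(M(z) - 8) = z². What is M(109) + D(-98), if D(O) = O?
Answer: 11521/4 ≈ 2880.3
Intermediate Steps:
M(z) = 8 + z²/4
M(109) + D(-98) = (8 + (¼)*109²) - 98 = (8 + (¼)*11881) - 98 = (8 + 11881/4) - 98 = 11913/4 - 98 = 11521/4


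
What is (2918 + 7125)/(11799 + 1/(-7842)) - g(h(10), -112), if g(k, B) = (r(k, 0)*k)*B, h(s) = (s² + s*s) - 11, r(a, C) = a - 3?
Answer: 364304804949942/92527757 ≈ 3.9372e+6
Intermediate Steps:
r(a, C) = -3 + a
h(s) = -11 + 2*s² (h(s) = (s² + s²) - 11 = 2*s² - 11 = -11 + 2*s²)
g(k, B) = B*k*(-3 + k) (g(k, B) = ((-3 + k)*k)*B = (k*(-3 + k))*B = B*k*(-3 + k))
(2918 + 7125)/(11799 + 1/(-7842)) - g(h(10), -112) = (2918 + 7125)/(11799 + 1/(-7842)) - (-112)*(-11 + 2*10²)*(-3 + (-11 + 2*10²)) = 10043/(11799 - 1/7842) - (-112)*(-11 + 2*100)*(-3 + (-11 + 2*100)) = 10043/(92527757/7842) - (-112)*(-11 + 200)*(-3 + (-11 + 200)) = 10043*(7842/92527757) - (-112)*189*(-3 + 189) = 78757206/92527757 - (-112)*189*186 = 78757206/92527757 - 1*(-3937248) = 78757206/92527757 + 3937248 = 364304804949942/92527757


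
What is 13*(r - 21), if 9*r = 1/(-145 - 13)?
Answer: -388219/1422 ≈ -273.01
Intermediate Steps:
r = -1/1422 (r = 1/(9*(-145 - 13)) = (1/9)/(-158) = (1/9)*(-1/158) = -1/1422 ≈ -0.00070324)
13*(r - 21) = 13*(-1/1422 - 21) = 13*(-29863/1422) = -388219/1422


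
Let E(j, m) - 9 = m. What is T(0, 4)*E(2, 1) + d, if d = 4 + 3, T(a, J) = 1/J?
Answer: 19/2 ≈ 9.5000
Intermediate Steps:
E(j, m) = 9 + m
T(a, J) = 1/J
d = 7
T(0, 4)*E(2, 1) + d = (9 + 1)/4 + 7 = (¼)*10 + 7 = 5/2 + 7 = 19/2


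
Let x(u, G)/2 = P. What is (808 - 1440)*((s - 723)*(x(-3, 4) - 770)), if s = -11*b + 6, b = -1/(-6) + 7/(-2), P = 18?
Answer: -946795408/3 ≈ -3.1560e+8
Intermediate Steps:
x(u, G) = 36 (x(u, G) = 2*18 = 36)
b = -10/3 (b = -1*(-1/6) + 7*(-1/2) = 1/6 - 7/2 = -10/3 ≈ -3.3333)
s = 128/3 (s = -11*(-10/3) + 6 = 110/3 + 6 = 128/3 ≈ 42.667)
(808 - 1440)*((s - 723)*(x(-3, 4) - 770)) = (808 - 1440)*((128/3 - 723)*(36 - 770)) = -(-1289912)*(-734)/3 = -632*1498094/3 = -946795408/3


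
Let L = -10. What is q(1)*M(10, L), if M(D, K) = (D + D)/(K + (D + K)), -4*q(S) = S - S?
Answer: 0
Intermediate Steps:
q(S) = 0 (q(S) = -(S - S)/4 = -¼*0 = 0)
M(D, K) = 2*D/(D + 2*K) (M(D, K) = (2*D)/(D + 2*K) = 2*D/(D + 2*K))
q(1)*M(10, L) = 0*(2*10/(10 + 2*(-10))) = 0*(2*10/(10 - 20)) = 0*(2*10/(-10)) = 0*(2*10*(-⅒)) = 0*(-2) = 0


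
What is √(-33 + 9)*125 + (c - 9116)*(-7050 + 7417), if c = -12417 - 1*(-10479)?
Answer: -4056818 + 250*I*√6 ≈ -4.0568e+6 + 612.37*I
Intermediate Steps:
c = -1938 (c = -12417 + 10479 = -1938)
√(-33 + 9)*125 + (c - 9116)*(-7050 + 7417) = √(-33 + 9)*125 + (-1938 - 9116)*(-7050 + 7417) = √(-24)*125 - 11054*367 = (2*I*√6)*125 - 4056818 = 250*I*√6 - 4056818 = -4056818 + 250*I*√6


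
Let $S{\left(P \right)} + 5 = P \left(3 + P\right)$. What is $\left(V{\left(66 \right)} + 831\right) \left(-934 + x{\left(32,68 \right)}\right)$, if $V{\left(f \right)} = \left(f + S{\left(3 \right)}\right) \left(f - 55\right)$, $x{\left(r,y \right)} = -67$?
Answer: $-1701700$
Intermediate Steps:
$S{\left(P \right)} = -5 + P \left(3 + P\right)$
$V{\left(f \right)} = \left(-55 + f\right) \left(13 + f\right)$ ($V{\left(f \right)} = \left(f + \left(-5 + 3^{2} + 3 \cdot 3\right)\right) \left(f - 55\right) = \left(f + \left(-5 + 9 + 9\right)\right) \left(-55 + f\right) = \left(f + 13\right) \left(-55 + f\right) = \left(13 + f\right) \left(-55 + f\right) = \left(-55 + f\right) \left(13 + f\right)$)
$\left(V{\left(66 \right)} + 831\right) \left(-934 + x{\left(32,68 \right)}\right) = \left(\left(-715 + 66^{2} - 2772\right) + 831\right) \left(-934 - 67\right) = \left(\left(-715 + 4356 - 2772\right) + 831\right) \left(-1001\right) = \left(869 + 831\right) \left(-1001\right) = 1700 \left(-1001\right) = -1701700$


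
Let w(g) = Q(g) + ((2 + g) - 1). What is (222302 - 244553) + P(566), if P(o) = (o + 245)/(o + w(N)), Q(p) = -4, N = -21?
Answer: -12059231/542 ≈ -22250.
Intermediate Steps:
w(g) = -3 + g (w(g) = -4 + ((2 + g) - 1) = -4 + (1 + g) = -3 + g)
P(o) = (245 + o)/(-24 + o) (P(o) = (o + 245)/(o + (-3 - 21)) = (245 + o)/(o - 24) = (245 + o)/(-24 + o))
(222302 - 244553) + P(566) = (222302 - 244553) + (245 + 566)/(-24 + 566) = -22251 + 811/542 = -12059231/542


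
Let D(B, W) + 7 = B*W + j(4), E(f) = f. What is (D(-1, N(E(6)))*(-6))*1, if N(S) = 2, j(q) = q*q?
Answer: -42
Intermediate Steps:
j(q) = q²
D(B, W) = 9 + B*W (D(B, W) = -7 + (B*W + 4²) = -7 + (B*W + 16) = -7 + (16 + B*W) = 9 + B*W)
(D(-1, N(E(6)))*(-6))*1 = ((9 - 1*2)*(-6))*1 = ((9 - 2)*(-6))*1 = (7*(-6))*1 = -42*1 = -42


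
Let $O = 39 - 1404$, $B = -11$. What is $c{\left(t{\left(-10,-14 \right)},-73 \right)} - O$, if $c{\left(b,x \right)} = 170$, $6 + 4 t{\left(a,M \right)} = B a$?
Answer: $1535$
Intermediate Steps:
$O = -1365$ ($O = 39 - 1404 = -1365$)
$t{\left(a,M \right)} = - \frac{3}{2} - \frac{11 a}{4}$ ($t{\left(a,M \right)} = - \frac{3}{2} + \frac{\left(-11\right) a}{4} = - \frac{3}{2} - \frac{11 a}{4}$)
$c{\left(t{\left(-10,-14 \right)},-73 \right)} - O = 170 - -1365 = 170 + 1365 = 1535$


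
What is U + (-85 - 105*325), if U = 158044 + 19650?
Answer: 143484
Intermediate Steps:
U = 177694
U + (-85 - 105*325) = 177694 + (-85 - 105*325) = 177694 + (-85 - 34125) = 177694 - 34210 = 143484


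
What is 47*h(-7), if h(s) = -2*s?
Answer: 658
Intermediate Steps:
47*h(-7) = 47*(-2*(-7)) = 47*14 = 658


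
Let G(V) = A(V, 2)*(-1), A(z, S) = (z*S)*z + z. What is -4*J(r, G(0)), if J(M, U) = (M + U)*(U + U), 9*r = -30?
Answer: 0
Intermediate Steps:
r = -10/3 (r = (⅑)*(-30) = -10/3 ≈ -3.3333)
A(z, S) = z + S*z² (A(z, S) = (S*z)*z + z = S*z² + z = z + S*z²)
G(V) = -V*(1 + 2*V) (G(V) = (V*(1 + 2*V))*(-1) = -V*(1 + 2*V))
J(M, U) = 2*U*(M + U) (J(M, U) = (M + U)*(2*U) = 2*U*(M + U))
-4*J(r, G(0)) = -8*(-1*0*(1 + 2*0))*(-10/3 - 1*0*(1 + 2*0)) = -8*(-1*0*(1 + 0))*(-10/3 - 1*0*(1 + 0)) = -8*(-1*0*1)*(-10/3 - 1*0*1) = -8*0*(-10/3 + 0) = -8*0*(-10)/3 = -4*0 = 0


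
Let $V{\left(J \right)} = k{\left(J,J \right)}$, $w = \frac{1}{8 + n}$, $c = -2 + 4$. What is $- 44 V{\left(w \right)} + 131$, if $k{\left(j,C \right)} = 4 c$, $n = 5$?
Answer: $-221$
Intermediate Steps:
$c = 2$
$w = \frac{1}{13}$ ($w = \frac{1}{8 + 5} = \frac{1}{13} \approx 0.076923$)
$k{\left(j,C \right)} = 8$ ($k{\left(j,C \right)} = 4 \cdot 2 = 8$)
$V{\left(J \right)} = 8$
$- 44 V{\left(w \right)} + 131 = \left(-44\right) 8 + 131 = -352 + 131 = -221$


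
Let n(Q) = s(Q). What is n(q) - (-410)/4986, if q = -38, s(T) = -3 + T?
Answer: -102008/2493 ≈ -40.918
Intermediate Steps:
n(Q) = -3 + Q
n(q) - (-410)/4986 = (-3 - 38) - (-410)/4986 = -41 - (-410)/4986 = -41 - 1*(-205/2493) = -41 + 205/2493 = -102008/2493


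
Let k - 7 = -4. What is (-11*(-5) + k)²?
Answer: 3364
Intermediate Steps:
k = 3 (k = 7 - 4 = 3)
(-11*(-5) + k)² = (-11*(-5) + 3)² = (55 + 3)² = 58² = 3364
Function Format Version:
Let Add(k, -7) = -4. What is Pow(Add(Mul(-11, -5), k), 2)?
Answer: 3364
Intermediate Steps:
k = 3 (k = Add(7, -4) = 3)
Pow(Add(Mul(-11, -5), k), 2) = Pow(Add(Mul(-11, -5), 3), 2) = Pow(Add(55, 3), 2) = Pow(58, 2) = 3364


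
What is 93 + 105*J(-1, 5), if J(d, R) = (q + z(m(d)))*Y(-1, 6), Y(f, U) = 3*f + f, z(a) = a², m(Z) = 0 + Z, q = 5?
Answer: -2427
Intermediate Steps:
m(Z) = Z
Y(f, U) = 4*f
J(d, R) = -20 - 4*d² (J(d, R) = (5 + d²)*(4*(-1)) = (5 + d²)*(-4) = -20 - 4*d²)
93 + 105*J(-1, 5) = 93 + 105*(-20 - 4*(-1)²) = 93 + 105*(-20 - 4*1) = 93 + 105*(-20 - 4) = 93 + 105*(-24) = 93 - 2520 = -2427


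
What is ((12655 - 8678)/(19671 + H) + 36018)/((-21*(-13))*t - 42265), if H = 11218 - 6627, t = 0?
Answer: -873872693/1025433430 ≈ -0.85220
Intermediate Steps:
H = 4591
((12655 - 8678)/(19671 + H) + 36018)/((-21*(-13))*t - 42265) = ((12655 - 8678)/(19671 + 4591) + 36018)/(-21*(-13)*0 - 42265) = (3977/24262 + 36018)/(273*0 - 42265) = (3977*(1/24262) + 36018)/(0 - 42265) = (3977/24262 + 36018)/(-42265) = (873872693/24262)*(-1/42265) = -873872693/1025433430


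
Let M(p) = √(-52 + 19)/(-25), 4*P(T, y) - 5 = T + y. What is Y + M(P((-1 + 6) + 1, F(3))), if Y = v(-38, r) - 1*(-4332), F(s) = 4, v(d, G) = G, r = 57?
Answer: 4389 - I*√33/25 ≈ 4389.0 - 0.22978*I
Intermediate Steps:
P(T, y) = 5/4 + T/4 + y/4 (P(T, y) = 5/4 + (T + y)/4 = 5/4 + (T/4 + y/4) = 5/4 + T/4 + y/4)
M(p) = -I*√33/25 (M(p) = √(-33)*(-1/25) = (I*√33)*(-1/25) = -I*√33/25)
Y = 4389 (Y = 57 - 1*(-4332) = 57 + 4332 = 4389)
Y + M(P((-1 + 6) + 1, F(3))) = 4389 - I*√33/25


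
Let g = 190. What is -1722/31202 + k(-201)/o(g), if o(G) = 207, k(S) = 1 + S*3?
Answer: -9570029/3229407 ≈ -2.9634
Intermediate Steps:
k(S) = 1 + 3*S
-1722/31202 + k(-201)/o(g) = -1722/31202 + (1 + 3*(-201))/207 = -1722*1/31202 + (1 - 603)*(1/207) = -861/15601 - 602*1/207 = -861/15601 - 602/207 = -9570029/3229407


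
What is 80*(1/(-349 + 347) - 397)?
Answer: -31800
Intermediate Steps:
80*(1/(-349 + 347) - 397) = 80*(1/(-2) - 397) = 80*(-1/2 - 397) = 80*(-795/2) = -31800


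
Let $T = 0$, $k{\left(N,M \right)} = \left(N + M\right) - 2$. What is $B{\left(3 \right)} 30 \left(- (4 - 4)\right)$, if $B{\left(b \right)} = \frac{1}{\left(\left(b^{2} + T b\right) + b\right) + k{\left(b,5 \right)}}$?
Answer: $0$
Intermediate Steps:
$k{\left(N,M \right)} = -2 + M + N$ ($k{\left(N,M \right)} = \left(M + N\right) - 2 = -2 + M + N$)
$B{\left(b \right)} = \frac{1}{3 + b^{2} + 2 b}$ ($B{\left(b \right)} = \frac{1}{\left(\left(b^{2} + 0 b\right) + b\right) + \left(-2 + 5 + b\right)} = \frac{1}{\left(\left(b^{2} + 0\right) + b\right) + \left(3 + b\right)} = \frac{1}{\left(b^{2} + b\right) + \left(3 + b\right)} = \frac{1}{\left(b + b^{2}\right) + \left(3 + b\right)} = \frac{1}{3 + b^{2} + 2 b}$)
$B{\left(3 \right)} 30 \left(- (4 - 4)\right) = \frac{1}{3 + 3^{2} + 2 \cdot 3} \cdot 30 \left(- (4 - 4)\right) = \frac{1}{3 + 9 + 6} \cdot 30 \left(\left(-1\right) 0\right) = \frac{1}{18} \cdot 30 \cdot 0 = \frac{5}{3} \cdot 0 = 0$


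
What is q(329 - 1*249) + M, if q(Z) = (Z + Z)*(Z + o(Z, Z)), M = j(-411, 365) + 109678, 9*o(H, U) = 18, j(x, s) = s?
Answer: 123163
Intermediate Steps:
o(H, U) = 2 (o(H, U) = (⅑)*18 = 2)
M = 110043 (M = 365 + 109678 = 110043)
q(Z) = 2*Z*(2 + Z) (q(Z) = (Z + Z)*(Z + 2) = (2*Z)*(2 + Z) = 2*Z*(2 + Z))
q(329 - 1*249) + M = 2*(329 - 1*249)*(2 + (329 - 1*249)) + 110043 = 2*(329 - 249)*(2 + (329 - 249)) + 110043 = 2*80*(2 + 80) + 110043 = 2*80*82 + 110043 = 13120 + 110043 = 123163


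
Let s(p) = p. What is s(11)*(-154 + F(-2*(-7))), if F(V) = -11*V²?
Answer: -25410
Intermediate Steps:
s(11)*(-154 + F(-2*(-7))) = 11*(-154 - 11*(-2*(-7))²) = 11*(-154 - 11*14²) = 11*(-154 - 11*196) = 11*(-154 - 2156) = 11*(-2310) = -25410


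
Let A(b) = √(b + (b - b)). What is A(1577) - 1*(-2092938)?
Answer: 2092938 + √1577 ≈ 2.0930e+6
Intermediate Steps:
A(b) = √b (A(b) = √(b + 0) = √b)
A(1577) - 1*(-2092938) = √1577 - 1*(-2092938) = √1577 + 2092938 = 2092938 + √1577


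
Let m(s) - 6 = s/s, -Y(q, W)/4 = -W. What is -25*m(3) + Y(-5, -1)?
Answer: -179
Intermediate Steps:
Y(q, W) = 4*W (Y(q, W) = -(-4)*W = 4*W)
m(s) = 7 (m(s) = 6 + s/s = 6 + 1 = 7)
-25*m(3) + Y(-5, -1) = -25*7 + 4*(-1) = -175 - 4 = -179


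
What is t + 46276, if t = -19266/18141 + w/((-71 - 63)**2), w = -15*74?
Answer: 2512261453815/54289966 ≈ 46275.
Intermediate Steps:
w = -1110
t = -61012801/54289966 (t = -19266/18141 - 1110/(-71 - 63)**2 = -19266*1/18141 - 1110/((-134)**2) = -6422/6047 - 1110/17956 = -6422/6047 - 1110*1/17956 = -6422/6047 - 555/8978 = -61012801/54289966 ≈ -1.1238)
t + 46276 = -61012801/54289966 + 46276 = 2512261453815/54289966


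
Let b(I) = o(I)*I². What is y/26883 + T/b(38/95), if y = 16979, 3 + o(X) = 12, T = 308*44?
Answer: 253015879/26883 ≈ 9411.8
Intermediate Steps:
T = 13552
o(X) = 9 (o(X) = -3 + 12 = 9)
b(I) = 9*I²
y/26883 + T/b(38/95) = 16979/26883 + 13552/((9*(38/95)²)) = 16979*(1/26883) + 13552/((9*(38*(1/95))²)) = 16979/26883 + 13552/((9*(⅖)²)) = 16979/26883 + 13552/((9*(4/25))) = 16979/26883 + 13552/(36/25) = 16979/26883 + 13552*(25/36) = 16979/26883 + 84700/9 = 253015879/26883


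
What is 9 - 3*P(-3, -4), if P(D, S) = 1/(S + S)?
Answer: 75/8 ≈ 9.3750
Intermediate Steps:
P(D, S) = 1/(2*S)
9 - 3*P(-3, -4) = 9 - 3/(2*(-4)) = 9 - 3*(-1)/(2*4) = 9 - 3*(-⅛) = 9 + 3/8 = 75/8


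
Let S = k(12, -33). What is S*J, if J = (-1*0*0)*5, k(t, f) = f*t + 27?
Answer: 0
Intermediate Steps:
k(t, f) = 27 + f*t
S = -369 (S = 27 - 33*12 = 27 - 396 = -369)
J = 0 (J = (0*0)*5 = 0*5 = 0)
S*J = -369*0 = 0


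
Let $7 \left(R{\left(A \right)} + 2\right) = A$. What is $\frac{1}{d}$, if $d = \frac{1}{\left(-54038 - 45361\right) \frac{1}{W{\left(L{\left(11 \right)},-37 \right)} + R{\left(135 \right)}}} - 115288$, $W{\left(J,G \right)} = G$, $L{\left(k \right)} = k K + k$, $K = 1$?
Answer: $- \frac{231931}{26738861082} \approx -8.6739 \cdot 10^{-6}$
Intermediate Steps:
$L{\left(k \right)} = 2 k$ ($L{\left(k \right)} = k 1 + k = k + k = 2 k$)
$R{\left(A \right)} = -2 + \frac{A}{7}$
$d = - \frac{26738861082}{231931}$ ($d = \frac{1}{\left(-54038 - 45361\right) \frac{1}{-37 + \left(-2 + \frac{1}{7} \cdot 135\right)}} - 115288 = \frac{1}{\left(-99399\right) \frac{1}{-37 + \left(-2 + \frac{135}{7}\right)}} - 115288 = \frac{1}{\left(-99399\right) \frac{1}{-37 + \frac{121}{7}}} - 115288 = \frac{1}{\left(-99399\right) \frac{1}{- \frac{138}{7}}} - 115288 = \frac{1}{\left(-99399\right) \left(- \frac{7}{138}\right)} - 115288 = \frac{1}{\frac{231931}{46}} - 115288 = \frac{46}{231931} - 115288 = - \frac{26738861082}{231931} \approx -1.1529 \cdot 10^{5}$)
$\frac{1}{d} = \frac{1}{- \frac{26738861082}{231931}} = - \frac{231931}{26738861082}$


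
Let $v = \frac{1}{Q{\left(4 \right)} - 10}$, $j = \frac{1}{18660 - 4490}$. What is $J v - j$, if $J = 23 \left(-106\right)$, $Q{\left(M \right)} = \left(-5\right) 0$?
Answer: $\frac{690929}{2834} \approx 243.8$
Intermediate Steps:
$Q{\left(M \right)} = 0$
$J = -2438$
$j = \frac{1}{14170} \approx 7.0572 \cdot 10^{-5}$
$v = - \frac{1}{10}$ ($v = \frac{1}{0 - 10} = \frac{1}{-10} = - \frac{1}{10} \approx -0.1$)
$J v - j = \left(-2438\right) \left(- \frac{1}{10}\right) - \frac{1}{14170} = \frac{1219}{5} - \frac{1}{14170} = \frac{690929}{2834}$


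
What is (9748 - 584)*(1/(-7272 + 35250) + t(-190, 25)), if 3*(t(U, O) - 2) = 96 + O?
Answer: 1808978182/4663 ≈ 3.8794e+5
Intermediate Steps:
t(U, O) = 34 + O/3 (t(U, O) = 2 + (96 + O)/3 = 2 + (32 + O/3) = 34 + O/3)
(9748 - 584)*(1/(-7272 + 35250) + t(-190, 25)) = (9748 - 584)*(1/(-7272 + 35250) + (34 + (⅓)*25)) = 9164*(1/27978 + (34 + 25/3)) = 9164*(1/27978 + 127/3) = 9164*(394801/9326) = 1808978182/4663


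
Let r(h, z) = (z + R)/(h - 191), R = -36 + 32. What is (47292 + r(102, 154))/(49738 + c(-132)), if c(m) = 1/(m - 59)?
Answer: 803888058/845496173 ≈ 0.95079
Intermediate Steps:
R = -4
r(h, z) = (-4 + z)/(-191 + h) (r(h, z) = (z - 4)/(h - 191) = (-4 + z)/(-191 + h))
c(m) = 1/(-59 + m)
(47292 + r(102, 154))/(49738 + c(-132)) = (47292 + (-4 + 154)/(-191 + 102))/(49738 + 1/(-59 - 132)) = (47292 + 150/(-89))/(49738 + 1/(-191)) = (47292 - 1/89*150)/(49738 - 1/191) = (47292 - 150/89)/(9499957/191) = (4208838/89)*(191/9499957) = 803888058/845496173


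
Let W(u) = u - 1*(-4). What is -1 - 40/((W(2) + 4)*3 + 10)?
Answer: -2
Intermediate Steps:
W(u) = 4 + u (W(u) = u + 4 = 4 + u)
-1 - 40/((W(2) + 4)*3 + 10) = -1 - 40/(((4 + 2) + 4)*3 + 10) = -1 - 40/((6 + 4)*3 + 10) = -1 - 40/(10*3 + 10) = -1 - 40/(30 + 10) = -1 - 40/40 = -1 + (1/40)*(-40) = -1 - 1 = -2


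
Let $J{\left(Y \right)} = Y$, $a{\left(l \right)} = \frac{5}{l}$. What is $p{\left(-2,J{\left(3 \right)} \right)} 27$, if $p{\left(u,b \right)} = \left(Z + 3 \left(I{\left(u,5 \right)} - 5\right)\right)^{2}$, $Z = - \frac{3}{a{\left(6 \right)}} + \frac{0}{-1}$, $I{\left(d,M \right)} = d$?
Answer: $\frac{408483}{25} \approx 16339.0$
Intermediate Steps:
$Z = - \frac{18}{5}$ ($Z = - \frac{3}{5 \cdot \frac{1}{6}} + \frac{0}{-1} = - \frac{3}{5 \cdot \frac{1}{6}} + 0 \left(-1\right) = - \frac{3}{\frac{5}{6}} + 0 = \left(-3\right) \frac{6}{5} + 0 = - \frac{18}{5} + 0 = - \frac{18}{5} \approx -3.6$)
$p{\left(u,b \right)} = \left(- \frac{93}{5} + 3 u\right)^{2}$ ($p{\left(u,b \right)} = \left(- \frac{18}{5} + 3 \left(u - 5\right)\right)^{2} = \left(- \frac{18}{5} + 3 \left(-5 + u\right)\right)^{2} = \left(- \frac{18}{5} + \left(-15 + 3 u\right)\right)^{2} = \left(- \frac{93}{5} + 3 u\right)^{2}$)
$p{\left(-2,J{\left(3 \right)} \right)} 27 = \frac{9 \left(31 - -10\right)^{2}}{25} \cdot 27 = \frac{9 \left(31 + 10\right)^{2}}{25} \cdot 27 = \frac{9 \cdot 41^{2}}{25} \cdot 27 = \frac{9}{25} \cdot 1681 \cdot 27 = \frac{15129}{25} \cdot 27 = \frac{408483}{25}$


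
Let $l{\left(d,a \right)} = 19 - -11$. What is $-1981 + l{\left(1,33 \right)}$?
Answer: $-1951$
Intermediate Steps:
$l{\left(d,a \right)} = 30$ ($l{\left(d,a \right)} = 19 + 11 = 30$)
$-1981 + l{\left(1,33 \right)} = -1981 + 30 = -1951$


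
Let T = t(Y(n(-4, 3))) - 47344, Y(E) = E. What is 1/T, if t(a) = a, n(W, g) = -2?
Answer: -1/47346 ≈ -2.1121e-5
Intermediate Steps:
T = -47346 (T = -2 - 47344 = -47346)
1/T = 1/(-47346) = -1/47346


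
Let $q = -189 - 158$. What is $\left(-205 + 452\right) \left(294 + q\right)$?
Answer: $-13091$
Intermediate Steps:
$q = -347$
$\left(-205 + 452\right) \left(294 + q\right) = \left(-205 + 452\right) \left(294 - 347\right) = 247 \left(-53\right) = -13091$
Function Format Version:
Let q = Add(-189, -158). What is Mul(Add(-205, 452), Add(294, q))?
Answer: -13091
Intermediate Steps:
q = -347
Mul(Add(-205, 452), Add(294, q)) = Mul(Add(-205, 452), Add(294, -347)) = Mul(247, -53) = -13091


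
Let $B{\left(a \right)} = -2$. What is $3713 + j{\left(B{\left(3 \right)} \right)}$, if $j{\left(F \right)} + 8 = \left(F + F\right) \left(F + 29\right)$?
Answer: $3597$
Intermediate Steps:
$j{\left(F \right)} = -8 + 2 F \left(29 + F\right)$ ($j{\left(F \right)} = -8 + \left(F + F\right) \left(F + 29\right) = -8 + 2 F \left(29 + F\right)$)
$3713 + j{\left(B{\left(3 \right)} \right)} = 3713 + \left(-8 + 2 \left(-2\right)^{2} + 58 \left(-2\right)\right) = 3713 - 116 = 3597$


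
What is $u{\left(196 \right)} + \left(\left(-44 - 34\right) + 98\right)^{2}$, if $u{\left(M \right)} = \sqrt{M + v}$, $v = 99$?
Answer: $400 + \sqrt{295} \approx 417.18$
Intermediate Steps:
$u{\left(M \right)} = \sqrt{99 + M}$ ($u{\left(M \right)} = \sqrt{M + 99} = \sqrt{99 + M}$)
$u{\left(196 \right)} + \left(\left(-44 - 34\right) + 98\right)^{2} = \sqrt{99 + 196} + \left(\left(-44 - 34\right) + 98\right)^{2} = \sqrt{295} + \left(\left(-44 - 34\right) + 98\right)^{2} = \sqrt{295} + \left(-78 + 98\right)^{2} = \sqrt{295} + 20^{2} = \sqrt{295} + 400 = 400 + \sqrt{295}$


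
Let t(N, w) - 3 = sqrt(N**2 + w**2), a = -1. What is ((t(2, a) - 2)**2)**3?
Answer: (1 + sqrt(5))**6 ≈ 1148.4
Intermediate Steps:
t(N, w) = 3 + sqrt(N**2 + w**2)
((t(2, a) - 2)**2)**3 = (((3 + sqrt(2**2 + (-1)**2)) - 2)**2)**3 = (((3 + sqrt(4 + 1)) - 2)**2)**3 = (((3 + sqrt(5)) - 2)**2)**3 = ((1 + sqrt(5))**2)**3 = (1 + sqrt(5))**6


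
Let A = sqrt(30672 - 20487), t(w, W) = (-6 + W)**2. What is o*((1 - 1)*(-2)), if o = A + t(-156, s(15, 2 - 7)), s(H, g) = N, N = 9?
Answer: 0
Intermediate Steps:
s(H, g) = 9
A = sqrt(10185) ≈ 100.92
o = 9 + sqrt(10185) (o = sqrt(10185) + (-6 + 9)**2 = sqrt(10185) + 3**2 = sqrt(10185) + 9 = 9 + sqrt(10185) ≈ 109.92)
o*((1 - 1)*(-2)) = (9 + sqrt(10185))*((1 - 1)*(-2)) = (9 + sqrt(10185))*(0*(-2)) = (9 + sqrt(10185))*0 = 0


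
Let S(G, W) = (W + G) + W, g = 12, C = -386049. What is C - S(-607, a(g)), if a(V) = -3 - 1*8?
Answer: -385420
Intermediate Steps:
a(V) = -11 (a(V) = -3 - 8 = -11)
S(G, W) = G + 2*W (S(G, W) = (G + W) + W = G + 2*W)
C - S(-607, a(g)) = -386049 - (-607 + 2*(-11)) = -386049 - (-607 - 22) = -386049 - 1*(-629) = -386049 + 629 = -385420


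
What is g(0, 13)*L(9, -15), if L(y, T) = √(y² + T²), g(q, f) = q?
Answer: 0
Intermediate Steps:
L(y, T) = √(T² + y²)
g(0, 13)*L(9, -15) = 0*√((-15)² + 9²) = 0*√(225 + 81) = 0*√306 = 0*(3*√34) = 0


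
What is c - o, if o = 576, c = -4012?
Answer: -4588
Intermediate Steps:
c - o = -4012 - 1*576 = -4012 - 576 = -4588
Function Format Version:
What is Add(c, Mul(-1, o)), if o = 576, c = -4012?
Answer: -4588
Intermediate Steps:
Add(c, Mul(-1, o)) = Add(-4012, Mul(-1, 576)) = Add(-4012, -576) = -4588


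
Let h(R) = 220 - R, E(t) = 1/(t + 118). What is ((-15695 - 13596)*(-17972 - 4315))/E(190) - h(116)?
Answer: 201065023132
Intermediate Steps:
E(t) = 1/(118 + t)
((-15695 - 13596)*(-17972 - 4315))/E(190) - h(116) = ((-15695 - 13596)*(-17972 - 4315))/(1/(118 + 190)) - (220 - 1*116) = (-29291*(-22287))/(1/308) - (220 - 116) = 652808517/(1/308) - 1*104 = 652808517*308 - 104 = 201065023236 - 104 = 201065023132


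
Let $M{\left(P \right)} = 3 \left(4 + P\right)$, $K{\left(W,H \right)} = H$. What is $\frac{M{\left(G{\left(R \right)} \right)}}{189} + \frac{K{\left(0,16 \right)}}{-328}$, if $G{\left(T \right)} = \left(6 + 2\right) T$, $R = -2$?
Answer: $- \frac{206}{861} \approx -0.23926$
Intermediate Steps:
$G{\left(T \right)} = 8 T$
$M{\left(P \right)} = 12 + 3 P$
$\frac{M{\left(G{\left(R \right)} \right)}}{189} + \frac{K{\left(0,16 \right)}}{-328} = \frac{12 + 3 \cdot 8 \left(-2\right)}{189} + \frac{16}{-328} = \left(12 + 3 \left(-16\right)\right) \frac{1}{189} + 16 \left(- \frac{1}{328}\right) = \left(12 - 48\right) \frac{1}{189} - \frac{2}{41} = \left(-36\right) \frac{1}{189} - \frac{2}{41} = - \frac{4}{21} - \frac{2}{41} = - \frac{206}{861}$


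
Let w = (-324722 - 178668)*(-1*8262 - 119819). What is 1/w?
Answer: 1/64474694590 ≈ 1.5510e-11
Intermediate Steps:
w = 64474694590 (w = -503390*(-8262 - 119819) = -503390*(-128081) = 64474694590)
1/w = 1/64474694590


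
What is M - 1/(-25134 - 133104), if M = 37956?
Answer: 6006081529/158238 ≈ 37956.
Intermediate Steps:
M - 1/(-25134 - 133104) = 37956 - 1/(-25134 - 133104) = 37956 - 1/(-158238) = 37956 - 1*(-1/158238) = 37956 + 1/158238 = 6006081529/158238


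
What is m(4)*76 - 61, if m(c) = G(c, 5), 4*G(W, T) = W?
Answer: 15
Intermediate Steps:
G(W, T) = W/4
m(c) = c/4
m(4)*76 - 61 = ((¼)*4)*76 - 61 = 1*76 - 61 = 76 - 61 = 15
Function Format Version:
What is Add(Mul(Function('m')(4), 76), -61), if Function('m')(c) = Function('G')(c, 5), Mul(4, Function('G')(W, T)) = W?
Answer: 15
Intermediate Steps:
Function('G')(W, T) = Mul(Rational(1, 4), W)
Function('m')(c) = Mul(Rational(1, 4), c)
Add(Mul(Function('m')(4), 76), -61) = Add(Mul(Mul(Rational(1, 4), 4), 76), -61) = Add(Mul(1, 76), -61) = Add(76, -61) = 15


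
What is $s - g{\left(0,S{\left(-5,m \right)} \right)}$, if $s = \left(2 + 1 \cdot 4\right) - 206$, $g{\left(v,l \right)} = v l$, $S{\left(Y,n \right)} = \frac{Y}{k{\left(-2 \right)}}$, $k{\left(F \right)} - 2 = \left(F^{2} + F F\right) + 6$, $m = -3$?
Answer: $-200$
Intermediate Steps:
$k{\left(F \right)} = 8 + 2 F^{2}$ ($k{\left(F \right)} = 2 + \left(\left(F^{2} + F F\right) + 6\right) = 2 + \left(\left(F^{2} + F^{2}\right) + 6\right) = 2 + \left(2 F^{2} + 6\right) = 2 + \left(6 + 2 F^{2}\right) = 8 + 2 F^{2}$)
$S{\left(Y,n \right)} = \frac{Y}{16}$ ($S{\left(Y,n \right)} = \frac{Y}{8 + 2 \left(-2\right)^{2}} = \frac{Y}{8 + 2 \cdot 4} = \frac{Y}{8 + 8} = \frac{Y}{16}$)
$g{\left(v,l \right)} = l v$
$s = -200$ ($s = \left(2 + 4\right) - 206 = 6 - 206 = -200$)
$s - g{\left(0,S{\left(-5,m \right)} \right)} = -200 - \frac{1}{16} \left(-5\right) 0 = -200 - \left(- \frac{5}{16}\right) 0 = -200 - 0 = -200 + 0 = -200$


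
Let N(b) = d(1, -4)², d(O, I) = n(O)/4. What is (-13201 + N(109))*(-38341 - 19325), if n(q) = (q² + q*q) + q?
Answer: 6089731431/8 ≈ 7.6122e+8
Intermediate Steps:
n(q) = q + 2*q² (n(q) = (q² + q²) + q = 2*q² + q = q + 2*q²)
d(O, I) = O*(1 + 2*O)/4 (d(O, I) = (O*(1 + 2*O))/4 = (O*(1 + 2*O))*(¼) = O*(1 + 2*O)/4)
N(b) = 9/16 (N(b) = ((¼)*1*(1 + 2*1))² = ((¼)*1*(1 + 2))² = ((¼)*1*3)² = (¾)² = 9/16)
(-13201 + N(109))*(-38341 - 19325) = (-13201 + 9/16)*(-38341 - 19325) = -211207/16*(-57666) = 6089731431/8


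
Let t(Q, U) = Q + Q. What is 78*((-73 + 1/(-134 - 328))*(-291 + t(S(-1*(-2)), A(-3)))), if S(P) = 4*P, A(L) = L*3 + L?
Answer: 10961275/7 ≈ 1.5659e+6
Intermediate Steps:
A(L) = 4*L (A(L) = 3*L + L = 4*L)
t(Q, U) = 2*Q
78*((-73 + 1/(-134 - 328))*(-291 + t(S(-1*(-2)), A(-3)))) = 78*((-73 + 1/(-134 - 328))*(-291 + 2*(4*(-1*(-2))))) = 78*((-73 + 1/(-462))*(-291 + 2*(4*2))) = 78*((-73 - 1/462)*(-291 + 2*8)) = 78*(-33727*(-291 + 16)/462) = 78*(-33727/462*(-275)) = 78*(843175/42) = 10961275/7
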